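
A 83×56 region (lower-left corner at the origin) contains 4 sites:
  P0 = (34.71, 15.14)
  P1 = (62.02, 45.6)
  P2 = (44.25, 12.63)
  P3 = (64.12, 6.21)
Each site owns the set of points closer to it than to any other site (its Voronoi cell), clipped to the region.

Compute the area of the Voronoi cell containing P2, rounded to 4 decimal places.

Area of P2's cell: 480.6684

1. box [0,83]×[0,56]: [(0, 0) (83, 0) (83, 56) (0, 56)]
2. ⊥bis P2·P0 via (39.48,13.885): [(35.8268, 0) (83, 0) (83, 56) (50.5606, 56)]  |A|=2229.1531
3. ⊥bis P2·P1 via (53.135,29.115): [(44.6853, 33.6692) (35.8268, 0) (83, 0) (83, 13.0185)]  |A|=1043.5418
4. ⊥bis P2·P3 via (54.185,9.42): [(59.4489, 25.7119) (44.6853, 33.6692) (35.8268, 0) (51.1414, 0)]  |A|=480.6684
5. canonical 4-gon: [(59.4489, 25.7119) (44.6853, 33.6692) (35.8268, 0) (51.1414, 0)]
6. shoelace: 480.6684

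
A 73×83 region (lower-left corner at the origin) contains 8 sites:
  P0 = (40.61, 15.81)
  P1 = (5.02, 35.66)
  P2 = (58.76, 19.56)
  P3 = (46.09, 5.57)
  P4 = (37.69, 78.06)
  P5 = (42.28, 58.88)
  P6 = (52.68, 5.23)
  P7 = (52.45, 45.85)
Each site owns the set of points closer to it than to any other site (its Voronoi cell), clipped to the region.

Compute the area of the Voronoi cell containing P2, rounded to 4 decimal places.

1. box [0,73]×[0,83]: [(0, 0) (73, 0) (73, 83) (0, 83)]
2. ⊥bis P2·P0 via (49.685,17.685): [(53.3389, 0) (73, 0) (73, 83) (36.1902, 83)]  |A|=2343.5427
3. ⊥bis P2·P1 via (31.89,27.61): [(41.2082, 58.7129) (53.3389, 0) (73, 0) (73, 83) (48.4843, 83)]  |A|=2194.2483
4. ⊥bis P2·P3 via (52.425,12.565): [(41.2082, 58.7129) (50.3556, 14.4391) (66.2991, 0) (73, 0) (73, 83) (48.4843, 83)]  |A|=2100.6819
5. ⊥bis P2·P4 via (48.225,48.81): [(43.5985, 47.1437) (50.3556, 14.4391) (66.2991, 0) (73, 0) (73, 57.7332)]  |A|=1218.6031
6. ⊥bis P2·P5 via (50.52,39.22): [(45.6568, 37.1817) (50.3556, 14.4391) (66.2991, 0) (73, 0) (73, 48.6419)]  |A|=936.9637
7. ⊥bis P2·P6 via (55.72,12.395): [(45.6568, 37.1817) (50.3031, 14.6933) (73, 5.0634) (73, 48.6419)]  |A|=828.6258
8. ⊥bis P2·P7 via (55.605,32.705): [(47.008, 30.6416) (50.3031, 14.6933) (73, 5.0634) (73, 36.8801)]  |A|=578.6121
9. canonical 4-gon: [(47.008, 30.6416) (50.3031, 14.6933) (73, 5.0634) (73, 36.8801)]
10. shoelace: 578.6121

Area of P2's cell: 578.6121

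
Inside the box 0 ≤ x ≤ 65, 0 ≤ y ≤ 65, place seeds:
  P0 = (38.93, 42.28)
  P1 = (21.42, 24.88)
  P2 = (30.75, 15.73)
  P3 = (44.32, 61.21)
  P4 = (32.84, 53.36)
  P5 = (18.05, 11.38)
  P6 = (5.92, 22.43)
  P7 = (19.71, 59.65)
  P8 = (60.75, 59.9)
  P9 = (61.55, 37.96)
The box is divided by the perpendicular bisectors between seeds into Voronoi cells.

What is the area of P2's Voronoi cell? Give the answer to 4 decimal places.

Area of P2's cell: 788.7459

1. box [0,65]×[0,65]: [(0, 0) (65, 0) (65, 65) (0, 65)]
2. ⊥bis P2·P0 via (34.84,29.005): [(0, 39.7391) (0, 0) (65, 0) (65, 19.7128)]  |A|=1932.1867
3. ⊥bis P2·P1 via (26.085,20.305): [(34.6689, 29.0577) (6.1717, 0) (65, 0) (65, 19.7128)]  |A|=1153.6631
4. ⊥bis P2·P3 via (37.535,38.47): [(34.6689, 29.0577) (6.1717, 0) (65, 0) (65, 19.7128)]  |A|=1153.6631
5. ⊥bis P2·P4 via (31.795,34.545): [(34.6689, 29.0577) (6.1717, 0) (65, 0) (65, 19.7128)]  |A|=1153.6631
6. ⊥bis P2·P5 via (24.4,13.555): [(34.6689, 29.0577) (23.1226, 17.2843) (29.0429, 0) (65, 0) (65, 19.7128)]  |A|=956.0069
7. ⊥bis P2·P6 via (18.335,19.08): [(34.6689, 29.0577) (23.1226, 17.2843) (29.0429, 0) (65, 0) (65, 19.7128)]  |A|=956.0069
8. ⊥bis P2·P7 via (25.23,37.69): [(34.6689, 29.0577) (23.1226, 17.2843) (29.0429, 0) (65, 0) (65, 19.7128)]  |A|=956.0069
9. ⊥bis P2·P8 via (45.75,37.815): [(34.6689, 29.0577) (23.1226, 17.2843) (29.0429, 0) (65, 0) (65, 19.7128)]  |A|=956.0069
10. ⊥bis P2·P9 via (46.15,26.845): [(47.3794, 25.1416) (34.6689, 29.0577) (23.1226, 17.2843) (29.0429, 0) (65, 0) (65, 0.728)]  |A|=788.7459
11. canonical 6-gon: [(47.3794, 25.1416) (34.6689, 29.0577) (23.1226, 17.2843) (29.0429, 0) (65, 0) (65, 0.728)]
12. shoelace: 788.7459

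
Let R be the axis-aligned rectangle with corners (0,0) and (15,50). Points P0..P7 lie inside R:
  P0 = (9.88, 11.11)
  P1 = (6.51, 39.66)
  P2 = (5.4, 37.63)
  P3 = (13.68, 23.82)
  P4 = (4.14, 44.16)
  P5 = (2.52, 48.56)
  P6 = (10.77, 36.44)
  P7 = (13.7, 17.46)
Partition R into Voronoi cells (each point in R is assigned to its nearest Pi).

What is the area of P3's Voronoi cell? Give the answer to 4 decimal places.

Area of P3's cell: 118.8420

1. box [0,15]×[0,50]: [(0, 0) (15, 0) (15, 50) (0, 50)]
2. ⊥bis P3·P0 via (11.78,17.465): [(0, 20.987) (15, 16.5023) (15, 50) (0, 50)]  |A|=468.8307
3. ⊥bis P3·P1 via (10.095,31.74): [(0, 27.1705) (0, 20.987) (15, 16.5023) (15, 33.9603)]  |A|=177.3112
4. ⊥bis P3·P2 via (9.54,30.725): [(14.7388, 33.842) (0, 25.0051) (0, 20.987) (15, 16.5023) (15, 33.9603)]  |A|=161.3539
5. ⊥bis P3·P4 via (8.91,33.99): [(14.7388, 33.842) (0, 25.0051) (0, 20.987) (15, 16.5023) (15, 33.9603)]  |A|=161.3539
6. ⊥bis P3·P5 via (8.1,36.19): [(14.7388, 33.842) (0, 25.0051) (0, 20.987) (15, 16.5023) (15, 33.9603)]  |A|=161.3539
7. ⊥bis P3·P6 via (12.225,30.13): [(6.2495, 28.7521) (0, 25.0051) (0, 20.987) (15, 16.5023) (15, 30.7699)]  |A|=147.2324
8. ⊥bis P3·P7 via (13.69,20.64): [(6.2495, 28.7521) (0, 25.0051) (0, 20.987) (1.2909, 20.601) (15, 20.6441) (15, 30.7699)]  |A|=118.842
9. canonical 6-gon: [(6.2495, 28.7521) (0, 25.0051) (0, 20.987) (1.2909, 20.601) (15, 20.6441) (15, 30.7699)]
10. shoelace: 118.842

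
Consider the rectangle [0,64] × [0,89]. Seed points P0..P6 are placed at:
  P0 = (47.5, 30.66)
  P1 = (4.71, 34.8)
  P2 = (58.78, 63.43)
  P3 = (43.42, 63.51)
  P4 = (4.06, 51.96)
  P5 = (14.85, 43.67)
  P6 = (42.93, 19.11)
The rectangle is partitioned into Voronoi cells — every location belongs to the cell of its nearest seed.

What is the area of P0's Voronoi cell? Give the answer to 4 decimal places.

1. box [0,64]×[0,89]: [(0, 0) (64, 0) (64, 89) (0, 89)]
2. ⊥bis P0·P1 via (26.105,32.73): [(22.9383, 0) (64, 0) (64, 89) (31.5492, 89)]  |A|=3271.3048
3. ⊥bis P0·P2 via (53.14,47.045): [(28.3167, 55.5896) (22.9383, 0) (64, 0) (64, 43.3068)]  |A|=1913.966
4. ⊥bis P0·P3 via (45.46,47.085): [(51.0183, 47.7753) (27.2754, 44.8264) (22.9383, 0) (64, 0) (64, 43.3068)]  |A|=1787.7271
5. ⊥bis P0·P4 via (25.78,41.31): [(51.0183, 47.7753) (27.5191, 44.8567) (27.2191, 44.2449) (22.9383, 0) (64, 0) (64, 43.3068)]  |A|=1787.6571
6. ⊥bis P0·P5 via (31.175,37.165): [(51.0183, 47.7753) (34.5898, 45.7349) (25.0459, 21.7833) (22.9383, 0) (64, 0) (64, 43.3068)]  |A|=1704.4655
7. ⊥bis P0·P6 via (45.215,24.885): [(51.0183, 47.7753) (34.5898, 45.7349) (28.8603, 31.3561) (64, 17.4523) (64, 43.3068)]  |A|=722.6067
8. canonical 5-gon: [(51.0183, 47.7753) (34.5898, 45.7349) (28.8603, 31.3561) (64, 17.4523) (64, 43.3068)]
9. shoelace: 722.6067

Area of P0's cell: 722.6067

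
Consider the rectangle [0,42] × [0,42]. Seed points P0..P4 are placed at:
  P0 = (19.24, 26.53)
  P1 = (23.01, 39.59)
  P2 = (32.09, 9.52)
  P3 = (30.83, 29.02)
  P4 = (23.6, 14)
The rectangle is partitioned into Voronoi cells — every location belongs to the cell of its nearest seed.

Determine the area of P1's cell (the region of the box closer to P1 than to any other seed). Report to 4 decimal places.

1. box [0,42]×[0,42]: [(0, 0) (42, 0) (42, 42) (0, 42)]
2. ⊥bis P1·P0 via (21.125,33.06): [(0, 39.1581) (42, 27.0341) (42, 42) (0, 42)]  |A|=373.9645
3. ⊥bis P1·P2 via (27.55,24.555): [(0, 39.1581) (38.8097, 27.955) (42, 28.9184) (42, 42) (0, 42)]  |A|=370.9588
4. ⊥bis P1·P3 via (26.92,34.305): [(0, 39.1581) (24.083, 32.2061) (37.321, 42) (0, 42)]  |A|=216.9797
5. ⊥bis P1·P4 via (23.305,26.795): [(0, 39.1581) (24.083, 32.2061) (37.321, 42) (0, 42)]  |A|=216.9797
6. canonical 4-gon: [(0, 39.1581) (24.083, 32.2061) (37.321, 42) (0, 42)]
7. shoelace: 216.9797

Area of P1's cell: 216.9797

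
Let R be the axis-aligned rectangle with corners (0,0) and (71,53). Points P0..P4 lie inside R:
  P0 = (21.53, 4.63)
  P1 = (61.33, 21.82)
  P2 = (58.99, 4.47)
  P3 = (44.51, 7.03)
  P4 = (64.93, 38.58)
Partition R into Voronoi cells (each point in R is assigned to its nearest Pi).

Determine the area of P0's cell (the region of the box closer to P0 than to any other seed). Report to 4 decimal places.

Area of P0's cell: 1570.1527

1. box [0,71]×[0,53]: [(0, 0) (71, 0) (71, 53) (0, 53)]
2. ⊥bis P0·P1 via (41.43,13.225): [(0, 0) (47.142, 0) (24.2508, 53) (0, 53)]  |A|=1891.9092
3. ⊥bis P0·P2 via (40.26,4.55): [(0, 0) (40.2406, 0) (40.3081, 15.8224) (24.2508, 53) (0, 53)]  |A|=1837.3105
4. ⊥bis P0·P3 via (33.02,5.83): [(0, 0) (33.6289, 0) (29.3192, 41.2651) (24.2508, 53) (0, 53)]  |A|=1613.0988
5. ⊥bis P0·P4 via (43.23,21.605): [(0, 0) (33.6289, 0) (29.5455, 39.0986) (18.671, 53) (0, 53)]  |A|=1570.1527
6. canonical 5-gon: [(0, 0) (33.6289, 0) (29.5455, 39.0986) (18.671, 53) (0, 53)]
7. shoelace: 1570.1527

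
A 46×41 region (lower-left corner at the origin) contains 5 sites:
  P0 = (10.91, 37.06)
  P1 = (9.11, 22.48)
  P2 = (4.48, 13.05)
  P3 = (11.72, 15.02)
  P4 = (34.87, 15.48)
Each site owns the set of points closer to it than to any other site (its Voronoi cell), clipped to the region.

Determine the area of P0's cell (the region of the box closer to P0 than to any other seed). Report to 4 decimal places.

Area of P0's cell: 357.3419

1. box [0,46]×[0,41]: [(0, 0) (46, 0) (46, 41) (0, 41)]
2. ⊥bis P0·P1 via (10.01,29.77): [(0, 31.0058) (46, 25.3268) (46, 41) (0, 41)]  |A|=590.3504
3. ⊥bis P0·P2 via (7.695,25.055): [(0, 31.0058) (46, 25.3268) (46, 41) (0, 41)]  |A|=590.3504
4. ⊥bis P0·P3 via (11.315,26.04): [(0, 31.0058) (33.5916, 26.8587) (46, 27.3147) (46, 41) (0, 41)]  |A|=578.0168
5. ⊥bis P0·P4 via (22.89,26.27): [(0, 31.0058) (24.438, 27.9888) (36.1568, 41) (0, 41)]  |A|=357.3419
6. canonical 4-gon: [(0, 31.0058) (24.438, 27.9888) (36.1568, 41) (0, 41)]
7. shoelace: 357.3419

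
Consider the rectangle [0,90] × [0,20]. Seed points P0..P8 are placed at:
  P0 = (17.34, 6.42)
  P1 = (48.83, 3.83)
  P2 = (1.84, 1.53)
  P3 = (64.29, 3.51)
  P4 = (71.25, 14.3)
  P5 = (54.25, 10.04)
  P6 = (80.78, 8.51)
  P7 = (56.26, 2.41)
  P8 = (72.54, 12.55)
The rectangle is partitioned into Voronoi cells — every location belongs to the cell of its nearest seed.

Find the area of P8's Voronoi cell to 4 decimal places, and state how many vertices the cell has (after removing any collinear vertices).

1. box [0,90]×[0,20]: [(0, 0) (90, 0) (90, 20) (0, 20)]
2. ⊥bis P8·P0 via (44.94,9.485): [(45.9933, 0) (90, 0) (90, 20) (43.7723, 20)]  |A|=902.3438
3. ⊥bis P8·P1 via (60.685,8.19): [(63.6971, 0) (90, 0) (90, 20) (56.3415, 20)]  |A|=599.6135
4. ⊥bis P8·P2 via (37.19,7.04): [(63.6971, 0) (90, 0) (90, 20) (56.3415, 20)]  |A|=599.6135
5. ⊥bis P8·P3 via (68.415,8.03): [(56.8684, 18.5676) (77.2139, 0) (90, 0) (90, 20) (56.3415, 20)]  |A|=474.126
6. ⊥bis P8·P4 via (71.895,13.425): [(66.6997, 9.5954) (77.2139, 0) (90, 0) (90, 20) (80.8146, 20)]  |A|=342.1315
7. ⊥bis P8·P5 via (63.395,11.295): [(66.6997, 9.5954) (77.2139, 0) (90, 0) (90, 20) (80.8146, 20)]  |A|=342.1315
8. ⊥bis P8·P6 via (76.66,10.53): [(66.6997, 9.5954) (73.2644, 3.6044) (81.3031, 20) (80.8146, 20)]  |A|=80.437
9. ⊥bis P8·P7 via (64.4,7.48): [(66.6997, 9.5954) (73.2644, 3.6044) (81.3031, 20) (80.8146, 20)]  |A|=80.437
10. canonical 4-gon: [(66.6997, 9.5954) (73.2644, 3.6044) (81.3031, 20) (80.8146, 20)]
11. shoelace: 80.437

Area of P8's cell: 80.4370 (4 vertices)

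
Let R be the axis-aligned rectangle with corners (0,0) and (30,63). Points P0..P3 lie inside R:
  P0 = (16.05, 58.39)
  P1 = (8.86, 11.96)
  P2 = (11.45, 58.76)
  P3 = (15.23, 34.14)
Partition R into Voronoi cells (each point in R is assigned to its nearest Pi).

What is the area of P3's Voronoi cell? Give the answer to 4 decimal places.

Area of P3's cell: 707.2890

1. box [0,30]×[0,63]: [(0, 0) (30, 0) (30, 63) (0, 63)]
2. ⊥bis P3·P0 via (15.64,46.265): [(0, 46.7939) (0, 0) (30, 0) (30, 45.7794)]  |A|=1388.5992
3. ⊥bis P3·P1 via (12.045,23.05): [(0, 46.7939) (0, 26.5093) (30, 17.8934) (30, 45.7794)]  |A|=722.5591
4. ⊥bis P3·P2 via (13.34,46.45): [(12.7677, 46.3621) (0, 44.4019) (0, 26.5093) (30, 17.8934) (30, 45.7794)]  |A|=707.289
5. canonical 5-gon: [(12.7677, 46.3621) (0, 44.4019) (0, 26.5093) (30, 17.8934) (30, 45.7794)]
6. shoelace: 707.289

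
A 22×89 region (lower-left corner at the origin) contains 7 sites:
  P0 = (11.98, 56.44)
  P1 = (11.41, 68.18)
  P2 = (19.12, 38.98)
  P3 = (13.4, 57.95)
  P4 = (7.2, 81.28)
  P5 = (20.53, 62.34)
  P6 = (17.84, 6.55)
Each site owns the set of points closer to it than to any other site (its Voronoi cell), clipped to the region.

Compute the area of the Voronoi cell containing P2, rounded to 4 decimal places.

Area of P2's cell: 501.2532

1. box [0,22]×[0,89]: [(0, 0) (22, 0) (22, 89) (0, 89)]
2. ⊥bis P2·P0 via (15.55,47.71): [(0, 41.3511) (0, 0) (22, 0) (22, 50.3476)]  |A|=1008.6856
3. ⊥bis P2·P1 via (15.265,53.58): [(0, 41.3511) (0, 0) (22, 0) (22, 50.3476)]  |A|=1008.6856
4. ⊥bis P2·P3 via (16.26,48.465): [(20.5862, 49.7695) (0, 41.3511) (0, 0) (22, 0) (22, 50.1958)]  |A|=1008.5783
5. ⊥bis P2·P4 via (13.16,60.13): [(20.5862, 49.7695) (0, 41.3511) (0, 0) (22, 0) (22, 50.1958)]  |A|=1008.5783
6. ⊥bis P2·P5 via (19.825,50.66): [(20.5862, 49.7695) (0, 41.3511) (0, 0) (22, 0) (22, 50.1958)]  |A|=1008.5783
7. ⊥bis P2·P6 via (18.48,22.765): [(20.5862, 49.7695) (0, 41.3511) (0, 23.4944) (22, 22.6261) (22, 50.1958)]  |A|=501.2532
8. canonical 5-gon: [(20.5862, 49.7695) (0, 41.3511) (0, 23.4944) (22, 22.6261) (22, 50.1958)]
9. shoelace: 501.2532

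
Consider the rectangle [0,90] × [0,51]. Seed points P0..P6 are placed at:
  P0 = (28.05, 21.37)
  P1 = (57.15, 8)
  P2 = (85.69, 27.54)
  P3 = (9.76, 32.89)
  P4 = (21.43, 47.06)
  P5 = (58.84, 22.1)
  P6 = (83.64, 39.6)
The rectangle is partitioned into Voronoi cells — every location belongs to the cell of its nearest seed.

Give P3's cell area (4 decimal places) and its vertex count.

1. box [0,90]×[0,51]: [(0, 0) (90, 0) (90, 51) (0, 51)]
2. ⊥bis P3·P0 via (18.905,27.13): [(0, 0) (1.8171, 0) (33.9396, 51) (0, 51)]  |A|=911.7954
3. ⊥bis P3·P1 via (33.455,20.445): [(0, 0) (1.8171, 0) (33.9396, 51) (0, 51)]  |A|=911.7954
4. ⊥bis P3·P2 via (47.725,30.215): [(0, 0) (1.8171, 0) (33.9396, 51) (0, 51)]  |A|=911.7954
5. ⊥bis P3·P4 via (15.595,39.975): [(0, 0) (1.8171, 0) (23.1016, 33.7928) (2.2082, 51) (0, 51)]  |A|=638.7911
6. ⊥bis P3·P5 via (34.3,27.495): [(0, 0) (1.8171, 0) (23.1016, 33.7928) (2.2082, 51) (0, 51)]  |A|=638.7911
7. ⊥bis P3·P6 via (46.7,36.245): [(0, 0) (1.8171, 0) (23.1016, 33.7928) (2.2082, 51) (0, 51)]  |A|=638.7911
8. canonical 5-gon: [(0, 0) (1.8171, 0) (23.1016, 33.7928) (2.2082, 51) (0, 51)]
9. shoelace: 638.7911

Area of P3's cell: 638.7911 (5 vertices)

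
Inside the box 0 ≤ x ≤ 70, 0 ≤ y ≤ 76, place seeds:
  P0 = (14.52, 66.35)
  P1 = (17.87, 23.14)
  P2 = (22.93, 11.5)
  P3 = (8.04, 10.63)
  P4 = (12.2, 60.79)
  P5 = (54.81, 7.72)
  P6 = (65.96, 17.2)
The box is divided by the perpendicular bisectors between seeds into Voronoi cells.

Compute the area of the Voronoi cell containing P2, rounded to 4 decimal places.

1. box [0,70]×[0,76]: [(0, 0) (70, 0) (70, 76) (0, 76)]
2. ⊥bis P2·P0 via (18.725,38.925): [(0, 36.0539) (0, 0) (70, 0) (70, 46.7869)]  |A|=2899.4281
3. ⊥bis P2·P1 via (20.4,17.32): [(0, 8.452) (0, 0) (70, 0) (70, 38.8815)]  |A|=1656.6715
4. ⊥bis P2·P3 via (15.485,11.065): [(15.2503, 15.0814) (16.1315, 0) (70, 0) (70, 38.8815)]  |A|=1470.581
5. ⊥bis P2·P4 via (17.565,36.145): [(15.2503, 15.0814) (16.1315, 0) (70, 0) (70, 38.8815)]  |A|=1470.581
6. ⊥bis P2·P5 via (38.87,9.61): [(40.8376, 26.2044) (15.2503, 15.0814) (16.1315, 0) (37.7305, 0)]  |A|=480.8412
7. ⊥bis P2·P6 via (44.445,14.35): [(40.8376, 26.2044) (15.2503, 15.0814) (16.1315, 0) (37.7305, 0)]  |A|=480.8412
8. canonical 4-gon: [(40.8376, 26.2044) (15.2503, 15.0814) (16.1315, 0) (37.7305, 0)]
9. shoelace: 480.8412

Area of P2's cell: 480.8412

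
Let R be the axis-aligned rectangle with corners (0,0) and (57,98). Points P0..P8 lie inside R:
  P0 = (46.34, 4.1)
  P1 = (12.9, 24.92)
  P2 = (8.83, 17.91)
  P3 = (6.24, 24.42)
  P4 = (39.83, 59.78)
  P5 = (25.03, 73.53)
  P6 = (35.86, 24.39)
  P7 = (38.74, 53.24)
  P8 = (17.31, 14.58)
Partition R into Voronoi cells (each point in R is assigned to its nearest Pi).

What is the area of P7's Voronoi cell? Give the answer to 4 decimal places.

Area of P7's cell: 681.3867

1. box [0,57]×[0,98]: [(0, 0) (57, 0) (57, 98) (0, 98)]
2. ⊥bis P7·P0 via (42.54,28.67): [(0, 22.0908) (57, 30.9064) (57, 98) (0, 98)]  |A|=4075.5814
3. ⊥bis P7·P1 via (25.82,39.08): [(0, 62.6389) (37.9988, 27.9677) (57, 30.9064) (57, 98) (0, 98)]  |A|=3305.1896
4. ⊥bis P7·P2 via (23.785,35.575): [(0, 62.6389) (37.9988, 27.9677) (57, 30.9064) (57, 98) (0, 98)]  |A|=3305.1896
5. ⊥bis P7·P3 via (22.49,38.83): [(0, 64.1917) (7.2136, 56.057) (37.9988, 27.9677) (57, 30.9064) (57, 98) (0, 98)]  |A|=3299.589
6. ⊥bis P7·P4 via (39.285,56.51): [(1.1802, 62.8608) (7.2136, 56.057) (37.9988, 27.9677) (57, 30.9064) (57, 53.5575)]  |A|=1037.7858
7. ⊥bis P7·P5 via (31.885,63.385): [(25.1876, 58.8596) (13.0963, 50.6895) (37.9988, 27.9677) (57, 30.9064) (57, 53.5575)]  |A|=911.7042
8. ⊥bis P7·P6 via (37.3,38.815): [(25.1876, 58.8596) (13.0963, 50.6895) (24.7358, 40.0692) (57, 36.8484) (57, 53.5575)]  |A|=681.3867
9. ⊥bis P7·P8 via (28.025,33.91): [(25.1876, 58.8596) (13.0963, 50.6895) (24.7358, 40.0692) (57, 36.8484) (57, 53.5575)]  |A|=681.3867
10. canonical 5-gon: [(25.1876, 58.8596) (13.0963, 50.6895) (24.7358, 40.0692) (57, 36.8484) (57, 53.5575)]
11. shoelace: 681.3867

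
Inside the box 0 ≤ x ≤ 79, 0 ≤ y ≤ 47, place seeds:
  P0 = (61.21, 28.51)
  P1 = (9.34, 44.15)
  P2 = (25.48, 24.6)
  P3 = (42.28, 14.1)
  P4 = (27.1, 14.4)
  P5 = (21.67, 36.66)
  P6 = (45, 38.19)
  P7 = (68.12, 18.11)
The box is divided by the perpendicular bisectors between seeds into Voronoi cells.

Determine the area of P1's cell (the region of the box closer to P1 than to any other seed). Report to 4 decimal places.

Area of P1's cell: 297.3643

1. box [0,79]×[0,47]: [(0, 0) (79, 0) (79, 47) (0, 47)]
2. ⊥bis P1·P0 via (35.275,36.33): [(0, 0) (24.3207, 0) (38.4923, 47) (0, 47)]  |A|=1476.1036
3. ⊥bis P1·P2 via (17.41,34.375): [(0, 20.0017) (32.7024, 47) (0, 47)]  |A|=441.4536
4. ⊥bis P1·P3 via (25.81,29.125): [(0, 20.0017) (32.7024, 47) (0, 47)]  |A|=441.4536
5. ⊥bis P1·P4 via (18.22,29.275): [(0, 20.0017) (32.7024, 47) (0, 47)]  |A|=441.4536
6. ⊥bis P1·P5 via (15.505,40.405): [(0, 20.0017) (6.2404, 25.1536) (19.5112, 47) (0, 47)]  |A|=297.3643
7. ⊥bis P1·P6 via (27.17,41.17): [(0, 20.0017) (6.2404, 25.1536) (19.5112, 47) (0, 47)]  |A|=297.3643
8. ⊥bis P1·P7 via (38.73,31.13): [(0, 20.0017) (6.2404, 25.1536) (19.5112, 47) (0, 47)]  |A|=297.3643
9. canonical 4-gon: [(0, 20.0017) (6.2404, 25.1536) (19.5112, 47) (0, 47)]
10. shoelace: 297.3643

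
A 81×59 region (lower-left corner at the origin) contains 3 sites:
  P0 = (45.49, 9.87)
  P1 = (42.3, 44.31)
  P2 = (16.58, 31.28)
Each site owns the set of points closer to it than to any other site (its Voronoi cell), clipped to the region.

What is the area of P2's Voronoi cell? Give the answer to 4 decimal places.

1. box [0,81]×[0,59]: [(0, 0) (81, 0) (81, 59) (0, 59)]
2. ⊥bis P2·P0 via (31.035,20.575): [(0, 0) (15.7977, 0) (59.4916, 59) (0, 59)]  |A|=2221.0329
3. ⊥bis P2·P1 via (29.44,37.795): [(0, 0) (15.7977, 0) (35.2681, 26.2909) (18.6973, 59) (0, 59)]  |A|=1553.8624
4. canonical 5-gon: [(0, 0) (15.7977, 0) (35.2681, 26.2909) (18.6973, 59) (0, 59)]
5. shoelace: 1553.8624

Area of P2's cell: 1553.8624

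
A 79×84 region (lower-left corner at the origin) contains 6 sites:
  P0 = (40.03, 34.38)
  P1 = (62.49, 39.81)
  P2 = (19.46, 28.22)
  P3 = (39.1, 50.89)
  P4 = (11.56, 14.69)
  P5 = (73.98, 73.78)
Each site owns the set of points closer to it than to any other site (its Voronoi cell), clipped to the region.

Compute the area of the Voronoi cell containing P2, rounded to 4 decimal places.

Area of P2's cell: 945.9401

1. box [0,79]×[0,84]: [(0, 0) (79, 0) (79, 84) (0, 84)]
2. ⊥bis P2·P0 via (29.745,31.3): [(0, 0) (39.1183, 0) (13.9632, 84) (0, 84)]  |A|=2229.4206
3. ⊥bis P2·P1 via (40.975,34.015): [(0, 0) (39.1183, 0) (13.9632, 84) (0, 84)]  |A|=2229.4206
4. ⊥bis P2·P3 via (29.28,39.555): [(0, 64.9215) (0, 0) (39.1183, 0) (26.5698, 41.903)]  |A|=1682.0612
5. ⊥bis P2·P4 via (15.51,21.455): [(0, 64.9215) (0, 30.5111) (36.3345, 9.2958) (26.5698, 41.903)]  |A|=945.9401
6. ⊥bis P2·P5 via (46.72,51): [(0, 64.9215) (0, 30.5111) (36.3345, 9.2958) (26.5698, 41.903)]  |A|=945.9401
7. canonical 4-gon: [(0, 64.9215) (0, 30.5111) (36.3345, 9.2958) (26.5698, 41.903)]
8. shoelace: 945.9401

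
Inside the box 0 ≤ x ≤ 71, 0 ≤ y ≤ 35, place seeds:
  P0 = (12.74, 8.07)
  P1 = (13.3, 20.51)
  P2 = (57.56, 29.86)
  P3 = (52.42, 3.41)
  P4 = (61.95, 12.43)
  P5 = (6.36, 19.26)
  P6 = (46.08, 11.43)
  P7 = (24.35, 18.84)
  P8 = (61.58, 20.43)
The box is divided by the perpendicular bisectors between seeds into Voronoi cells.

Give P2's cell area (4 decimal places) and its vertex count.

Area of P2's cell: 309.3500 (5 vertices)

1. box [0,71]×[0,35]: [(0, 0) (71, 0) (71, 35) (0, 35)]
2. ⊥bis P2·P0 via (35.15,18.965): [(44.3702, 0) (71, 0) (71, 35) (27.3543, 35)]  |A|=1229.8218
3. ⊥bis P2·P1 via (35.43,25.185): [(37.9688, 13.1669) (44.3702, 0) (71, 0) (71, 35) (33.3566, 35)]  |A|=1164.2979
4. ⊥bis P2·P3 via (54.99,16.635): [(36.4762, 20.2328) (71, 13.5238) (71, 35) (33.3566, 35)]  |A|=648.6651
5. ⊥bis P2·P4 via (59.755,21.145): [(36.4762, 20.2328) (47.572, 18.0765) (71, 23.9772) (71, 35) (33.3566, 35)]  |A|=526.2136
6. ⊥bis P2·P5 via (31.96,24.56): [(36.4762, 20.2328) (47.572, 18.0765) (71, 23.9772) (71, 35) (33.3566, 35)]  |A|=526.2136
7. ⊥bis P2·P6 via (51.82,20.645): [(34.0509, 31.7133) (53.5331, 19.5779) (71, 23.9772) (71, 35) (33.3566, 35)]  |A|=414.3398
8. ⊥bis P2·P7 via (40.955,24.35): [(39.6739, 28.2108) (53.5331, 19.5779) (71, 23.9772) (71, 35) (37.421, 35)]  |A|=392.518
9. ⊥bis P2·P8 via (59.57,25.145): [(39.6739, 28.2108) (50.6799, 21.3552) (71, 30.0176) (71, 35) (37.421, 35)]  |A|=309.35
10. canonical 5-gon: [(39.6739, 28.2108) (50.6799, 21.3552) (71, 30.0176) (71, 35) (37.421, 35)]
11. shoelace: 309.35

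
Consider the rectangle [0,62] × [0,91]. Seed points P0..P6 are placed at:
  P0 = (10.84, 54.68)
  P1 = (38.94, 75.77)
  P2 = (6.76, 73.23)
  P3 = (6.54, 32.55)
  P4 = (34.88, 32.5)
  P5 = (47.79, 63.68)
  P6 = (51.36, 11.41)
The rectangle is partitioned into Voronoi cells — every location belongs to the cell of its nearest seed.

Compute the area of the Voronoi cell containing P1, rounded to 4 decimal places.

Area of P1's cell: 826.2763

1. box [0,62]×[0,91]: [(0, 0) (62, 0) (62, 91) (0, 91)]
2. ⊥bis P1·P0 via (24.89,65.225): [(62, 15.7802) (62, 91) (5.545, 91)]  |A|=2123.2675
3. ⊥bis P1·P2 via (22.85,74.5): [(23.4284, 67.1725) (62, 15.7802) (62, 91) (21.5476, 91)]  |A|=1932.6155
4. ⊥bis P1·P3 via (22.74,54.16): [(23.4284, 67.1725) (46.644, 36.2403) (62, 24.7286) (62, 91) (21.5476, 91)]  |A|=1863.9095
5. ⊥bis P1·P4 via (36.91,54.135): [(23.4284, 67.1725) (32.9334, 54.5081) (62, 51.7808) (62, 91) (21.5476, 91)]  |A|=1409.4072
6. ⊥bis P1·P5 via (43.365,69.725): [(23.4284, 67.1725) (29.2612, 59.4009) (62, 83.366) (62, 91) (21.5476, 91)]  |A|=826.2763
7. ⊥bis P1·P6 via (45.15,43.59): [(23.4284, 67.1725) (29.2612, 59.4009) (62, 83.366) (62, 91) (21.5476, 91)]  |A|=826.2763
8. canonical 5-gon: [(23.4284, 67.1725) (29.2612, 59.4009) (62, 83.366) (62, 91) (21.5476, 91)]
9. shoelace: 826.2763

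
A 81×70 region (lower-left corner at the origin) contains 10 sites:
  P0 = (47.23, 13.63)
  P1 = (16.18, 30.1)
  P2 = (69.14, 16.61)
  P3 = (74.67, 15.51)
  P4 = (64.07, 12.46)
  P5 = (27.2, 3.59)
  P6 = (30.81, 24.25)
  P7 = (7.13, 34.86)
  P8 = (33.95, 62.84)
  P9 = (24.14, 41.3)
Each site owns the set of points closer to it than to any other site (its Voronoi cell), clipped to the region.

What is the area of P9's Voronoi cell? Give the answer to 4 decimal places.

1. box [0,81]×[0,70]: [(0, 0) (81, 0) (81, 70) (0, 70)]
2. ⊥bis P9·P0 via (35.685,27.465): [(0, 0) (2.7722, 0) (81, 65.2794) (81, 70) (0, 70)]  |A|=3116.6696
3. ⊥bis P9·P1 via (20.16,35.7): [(0, 50.028) (33.8737, 25.9535) (81, 65.2794) (81, 70) (0, 70)]  |A|=2233.3793
4. ⊥bis P9·P2 via (46.64,28.955): [(0, 50.028) (33.8737, 25.9535) (54.3837, 43.0686) (69.16, 70) (0, 70)]  |A|=2011.1229
5. ⊥bis P9·P3 via (49.405,28.405): [(0, 50.028) (33.8737, 25.9535) (54.3837, 43.0686) (69.16, 70) (0, 70)]  |A|=2011.1229
6. ⊥bis P9·P4 via (44.105,26.88): [(0, 50.028) (33.8737, 25.9535) (54.3837, 43.0686) (69.16, 70) (0, 70)]  |A|=2011.1229
7. ⊥bis P9·P5 via (25.67,22.445): [(0, 50.028) (33.8737, 25.9535) (54.3837, 43.0686) (69.16, 70) (0, 70)]  |A|=2011.1229
8. ⊥bis P9·P6 via (27.475,32.775): [(0, 50.028) (25.4114, 31.9677) (54.5465, 43.3654) (69.16, 70) (0, 70)]  |A|=1873.6349
9. ⊥bis P9·P7 via (15.635,38.08): [(15.202, 39.2237) (25.4114, 31.9677) (54.5465, 43.3654) (69.16, 70) (3.5501, 70)]  |A|=1667.1991
10. ⊥bis P9·P8 via (29.045,52.07): [(6.4408, 62.3647) (15.202, 39.2237) (25.4114, 31.9677) (51.1098, 42.021)]  |A|=572.2767
11. canonical 4-gon: [(6.4408, 62.3647) (15.202, 39.2237) (25.4114, 31.9677) (51.1098, 42.021)]
12. shoelace: 572.2767

Area of P9's cell: 572.2767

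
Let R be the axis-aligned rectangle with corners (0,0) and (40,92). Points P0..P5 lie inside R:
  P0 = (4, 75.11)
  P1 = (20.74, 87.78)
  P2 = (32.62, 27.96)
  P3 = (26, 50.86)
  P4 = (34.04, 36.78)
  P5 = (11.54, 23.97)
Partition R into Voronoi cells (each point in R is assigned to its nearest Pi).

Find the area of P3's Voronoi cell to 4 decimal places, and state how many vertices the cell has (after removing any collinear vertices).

1. box [0,40]×[0,92]: [(0, 0) (40, 0) (40, 92) (0, 92)]
2. ⊥bis P3·P0 via (15,62.985): [(0, 49.3768) (0, 0) (40, 0) (40, 85.6654)]  |A|=2700.8433
3. ⊥bis P3·P1 via (23.37,69.32): [(21.7245, 69.0856) (0, 49.3768) (0, 0) (40, 0) (40, 71.6893)]  |A|=2573.1328
4. ⊥bis P3·P2 via (29.31,39.41): [(21.7245, 69.0856) (0, 49.3768) (0, 30.937) (40, 42.5003) (40, 71.6893)]  |A|=1104.3873
5. ⊥bis P3·P4 via (30.02,43.82): [(21.7245, 69.0856) (0, 49.3768) (0, 30.937) (15.1063, 35.304) (40, 49.5188) (40, 71.6893)]  |A|=1017.0291
6. ⊥bis P3·P5 via (18.77,37.415): [(21.7245, 69.0856) (0, 49.3768) (0, 47.5085) (18.7871, 37.4058) (40, 49.5188) (40, 71.6893)]  |A|=853.525
7. canonical 6-gon: [(21.7245, 69.0856) (0, 49.3768) (0, 47.5085) (18.7871, 37.4058) (40, 49.5188) (40, 71.6893)]
8. shoelace: 853.525

Area of P3's cell: 853.5250 (6 vertices)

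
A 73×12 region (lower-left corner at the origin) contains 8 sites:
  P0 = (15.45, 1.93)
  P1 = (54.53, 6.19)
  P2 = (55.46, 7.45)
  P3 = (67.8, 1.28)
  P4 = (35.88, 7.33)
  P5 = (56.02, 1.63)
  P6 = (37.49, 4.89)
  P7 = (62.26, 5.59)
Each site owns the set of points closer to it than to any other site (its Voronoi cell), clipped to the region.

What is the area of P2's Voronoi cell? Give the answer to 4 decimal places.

1. box [0,73]×[0,12]: [(0, 0) (73, 0) (73, 12) (0, 12)]
2. ⊥bis P2·P0 via (35.455,4.69): [(36.1021, 0) (73, 0) (73, 12) (34.4465, 12)]  |A|=452.7088
3. ⊥bis P2·P1 via (54.995,6.82): [(64.235, 0) (73, 0) (73, 12) (47.9769, 12)]  |A|=202.7284
4. ⊥bis P2·P3 via (61.63,4.365): [(60.738, 2.5811) (65.4475, 12) (47.9769, 12)]  |A|=82.2769
5. ⊥bis P2·P4 via (45.67,7.39): [(60.738, 2.5811) (65.4475, 12) (47.9769, 12)]  |A|=82.2769
6. ⊥bis P2·P5 via (55.74,4.54): [(57.8137, 4.7395) (62.0196, 5.1442) (65.4475, 12) (47.9769, 12)]  |A|=77.146
7. ⊥bis P2·P6 via (46.475,6.17): [(57.8137, 4.7395) (62.0196, 5.1442) (65.4475, 12) (47.9769, 12)]  |A|=77.146
8. ⊥bis P2·P7 via (58.86,6.52): [(57.8137, 4.7395) (58.3881, 4.7948) (60.3589, 12) (47.9769, 12)]  |A|=46.9645
9. canonical 4-gon: [(57.8137, 4.7395) (58.3881, 4.7948) (60.3589, 12) (47.9769, 12)]
10. shoelace: 46.9645

Area of P2's cell: 46.9645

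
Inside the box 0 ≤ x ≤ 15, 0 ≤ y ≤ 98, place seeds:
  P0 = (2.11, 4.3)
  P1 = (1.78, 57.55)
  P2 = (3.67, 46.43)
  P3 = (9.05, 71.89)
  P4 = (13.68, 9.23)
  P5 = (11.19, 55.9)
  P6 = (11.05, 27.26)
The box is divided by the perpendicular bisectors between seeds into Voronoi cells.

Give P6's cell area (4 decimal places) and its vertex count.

Area of P6's cell: 287.0783 (5 vertices)

1. box [0,15]×[0,98]: [(0, 0) (15, 0) (15, 98) (0, 98)]
2. ⊥bis P6·P0 via (6.58,15.78): [(0, 18.3421) (15, 12.5015) (15, 98) (0, 98)]  |A|=1238.6733
3. ⊥bis P6·P1 via (6.415,42.405): [(0, 40.4417) (0, 18.3421) (15, 12.5015) (15, 45.0324)]  |A|=409.7292
4. ⊥bis P6·P2 via (7.36,36.845): [(0, 34.0116) (0, 18.3421) (15, 12.5015) (15, 39.7862)]  |A|=322.1568
5. ⊥bis P6·P3 via (10.05,49.575): [(0, 34.0116) (0, 18.3421) (15, 12.5015) (15, 39.7862)]  |A|=322.1568
6. ⊥bis P6·P4 via (12.365,18.245): [(0, 34.0116) (0, 18.3421) (3.5512, 16.9593) (15, 18.6294) (15, 39.7862)]  |A|=287.0783
7. ⊥bis P6·P5 via (11.12,41.58): [(0, 34.0116) (0, 18.3421) (3.5512, 16.9593) (15, 18.6294) (15, 39.7862)]  |A|=287.0783
8. canonical 5-gon: [(0, 34.0116) (0, 18.3421) (3.5512, 16.9593) (15, 18.6294) (15, 39.7862)]
9. shoelace: 287.0783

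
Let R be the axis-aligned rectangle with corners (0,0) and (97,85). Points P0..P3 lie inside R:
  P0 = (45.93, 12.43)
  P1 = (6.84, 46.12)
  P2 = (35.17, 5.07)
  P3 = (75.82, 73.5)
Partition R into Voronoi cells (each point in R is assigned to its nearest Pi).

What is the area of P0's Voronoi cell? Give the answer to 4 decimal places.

1. box [0,97]×[0,85]: [(0, 0) (97, 0) (97, 85) (0, 85)]
2. ⊥bis P0·P1 via (26.385,29.275): [(1.1541, 0) (97, 0) (97, 85) (74.412, 85)]  |A|=5033.4397
3. ⊥bis P0·P2 via (40.55,8.75): [(26.455, 29.3562) (46.5351, 0) (97, 0) (97, 85) (74.412, 85)]  |A|=4367.3318
4. ⊥bis P0·P3 via (60.875,42.965): [(44.9158, 50.776) (26.455, 29.3562) (46.5351, 0) (97, 0) (97, 25.284)]  |A|=2425.6779
5. canonical 5-gon: [(44.9158, 50.776) (26.455, 29.3562) (46.5351, 0) (97, 0) (97, 25.284)]
6. shoelace: 2425.6779

Area of P0's cell: 2425.6779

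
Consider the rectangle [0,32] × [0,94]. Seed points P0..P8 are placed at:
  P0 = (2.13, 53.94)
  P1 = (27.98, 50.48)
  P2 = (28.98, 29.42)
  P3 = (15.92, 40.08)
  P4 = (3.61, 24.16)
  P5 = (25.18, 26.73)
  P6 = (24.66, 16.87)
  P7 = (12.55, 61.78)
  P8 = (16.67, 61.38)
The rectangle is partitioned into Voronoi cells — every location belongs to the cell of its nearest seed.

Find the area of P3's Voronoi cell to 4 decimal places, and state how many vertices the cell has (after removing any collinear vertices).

1. box [0,32]×[0,94]: [(0, 0) (32, 0) (32, 94) (0, 94)]
2. ⊥bis P3·P0 via (9.025,47.01): [(0, 38.0306) (0, 0) (32, 0) (32, 69.869)]  |A|=1726.3927
3. ⊥bis P3·P1 via (21.95,45.28): [(15.1785, 53.1324) (0, 38.0306) (0, 0) (32, 0) (32, 33.6259)]  |A|=1421.5604
4. ⊥bis P3·P2 via (22.45,34.75): [(26.6224, 39.8618) (15.1785, 53.1324) (0, 38.0306) (0, 7.2456)]  |A|=596.9111
5. ⊥bis P3·P4 via (9.765,32.12): [(16.2257, 27.1243) (26.6224, 39.8618) (15.1785, 53.1324) (0.9276, 38.9535)]  |A|=334.612
6. ⊥bis P3·P5 via (20.55,33.405): [(13.9888, 28.854) (22.399, 34.6875) (26.6224, 39.8618) (15.1785, 53.1324) (0.9276, 38.9535)]  |A|=320.8143
7. ⊥bis P3·P6 via (20.29,28.475): [(13.9888, 28.854) (22.399, 34.6875) (26.6224, 39.8618) (15.1785, 53.1324) (0.9276, 38.9535)]  |A|=320.8143
8. ⊥bis P3·P7 via (14.235,50.93): [(13.9888, 28.854) (22.399, 34.6875) (26.6224, 39.8618) (16.742, 51.3193) (12.73, 50.6963) (0.9276, 38.9535)]  |A|=316.6903
9. ⊥bis P3·P8 via (16.295,50.73): [(13.9888, 28.854) (22.399, 34.6875) (26.6224, 39.8618) (17.2801, 50.6953) (13.5659, 50.8261) (12.73, 50.6963) (0.9276, 38.9535)]  |A|=315.5667
10. canonical 7-gon: [(13.9888, 28.854) (22.399, 34.6875) (26.6224, 39.8618) (17.2801, 50.6953) (13.5659, 50.8261) (12.73, 50.6963) (0.9276, 38.9535)]
11. shoelace: 315.5667

Area of P3's cell: 315.5667 (7 vertices)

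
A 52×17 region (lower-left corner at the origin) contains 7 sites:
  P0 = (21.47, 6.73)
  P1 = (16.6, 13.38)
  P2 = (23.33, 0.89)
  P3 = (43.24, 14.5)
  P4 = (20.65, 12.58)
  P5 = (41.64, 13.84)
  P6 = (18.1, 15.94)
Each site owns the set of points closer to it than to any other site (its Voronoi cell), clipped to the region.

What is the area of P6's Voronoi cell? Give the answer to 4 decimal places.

Area of P6's cell: 15.3286

1. box [0,52]×[0,17]: [(0, 0) (52, 0) (52, 17) (0, 17)]
2. ⊥bis P6·P0 via (19.785,11.335): [(0, 4.0955) (35.2671, 17) (0, 17)]  |A|=227.5514
3. ⊥bis P6·P1 via (17.35,14.66): [(21.7793, 12.0647) (35.2671, 17) (13.3564, 17)]  |A|=54.0677
4. ⊥bis P6·P2 via (20.715,8.415): [(21.7793, 12.0647) (35.2671, 17) (13.3564, 17)]  |A|=54.0677
5. ⊥bis P6·P3 via (30.67,15.22): [(21.7793, 12.0647) (30.6757, 15.32) (30.772, 17) (13.3564, 17)]  |A|=50.2918
6. ⊥bis P6·P4 via (19.375,14.26): [(18.7902, 13.8162) (22.9854, 17) (13.3564, 17)]  |A|=15.3286
7. ⊥bis P6·P5 via (29.87,14.89): [(18.7902, 13.8162) (22.9854, 17) (13.3564, 17)]  |A|=15.3286
8. canonical 3-gon: [(18.7902, 13.8162) (22.9854, 17) (13.3564, 17)]
9. shoelace: 15.3286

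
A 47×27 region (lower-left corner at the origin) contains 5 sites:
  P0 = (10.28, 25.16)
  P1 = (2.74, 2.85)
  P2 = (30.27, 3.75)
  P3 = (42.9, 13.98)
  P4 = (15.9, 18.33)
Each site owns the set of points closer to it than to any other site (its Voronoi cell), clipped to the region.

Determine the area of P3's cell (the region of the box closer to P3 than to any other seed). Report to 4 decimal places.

1. box [0,47]×[0,27]: [(0, 0) (47, 0) (47, 27) (0, 27)]
2. ⊥bis P3·P0 via (26.59,19.57): [(19.8827, 0) (47, 0) (47, 27) (29.1365, 27)]  |A|=607.2408
3. ⊥bis P3·P1 via (22.82,8.415): [(22.7962, 8.5008) (25.1521, 0) (47, 0) (47, 27) (29.1365, 27)]  |A|=584.8434
4. ⊥bis P3·P2 via (36.585,8.865): [(26.9837, 20.7188) (43.7654, 0) (47, 0) (47, 27) (29.1365, 27)]  |A|=359.8301
5. ⊥bis P3·P4 via (29.4,16.155): [(29.6124, 17.4734) (43.7654, 0) (47, 0) (47, 27) (31.1472, 27)]  |A|=338.5033
6. canonical 5-gon: [(29.6124, 17.4734) (43.7654, 0) (47, 0) (47, 27) (31.1472, 27)]
7. shoelace: 338.5033

Area of P3's cell: 338.5033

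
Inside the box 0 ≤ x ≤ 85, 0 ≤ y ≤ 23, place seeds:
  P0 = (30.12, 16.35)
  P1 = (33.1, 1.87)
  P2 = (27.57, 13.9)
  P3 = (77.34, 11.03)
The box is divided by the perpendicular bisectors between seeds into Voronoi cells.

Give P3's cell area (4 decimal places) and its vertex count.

Area of P3's cell: 695.0488 (5 vertices)

1. box [0,85]×[0,23]: [(0, 0) (85, 0) (85, 23) (0, 23)]
2. ⊥bis P3·P0 via (53.73,13.69): [(52.1876, 0) (85, 0) (85, 23) (54.7789, 23)]  |A|=724.8849
3. ⊥bis P3·P1 via (55.22,6.45): [(53.7268, 13.6617) (56.5555, 0) (85, 0) (85, 23) (54.7789, 23)]  |A|=695.0488
4. ⊥bis P3·P2 via (52.455,12.465): [(53.7268, 13.6617) (56.5555, 0) (85, 0) (85, 23) (54.7789, 23)]  |A|=695.0488
5. canonical 5-gon: [(53.7268, 13.6617) (56.5555, 0) (85, 0) (85, 23) (54.7789, 23)]
6. shoelace: 695.0488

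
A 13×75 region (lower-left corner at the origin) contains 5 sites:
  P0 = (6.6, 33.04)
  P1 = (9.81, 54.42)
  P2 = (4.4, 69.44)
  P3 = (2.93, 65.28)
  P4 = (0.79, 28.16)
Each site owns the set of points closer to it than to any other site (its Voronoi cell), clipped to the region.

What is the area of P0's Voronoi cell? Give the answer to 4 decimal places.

Area of P0's cell: 217.4321

1. box [0,13]×[0,75]: [(0, 0) (13, 0) (13, 75) (0, 75)]
2. ⊥bis P0·P1 via (8.205,43.73): [(0, 44.9619) (0, 0) (13, 0) (13, 43.0101)]  |A|=571.8179
3. ⊥bis P0·P2 via (5.5,51.24): [(0, 44.9619) (0, 0) (13, 0) (13, 43.0101)]  |A|=571.8179
4. ⊥bis P0·P3 via (4.765,49.16): [(0, 44.9619) (0, 0) (13, 0) (13, 43.0101)]  |A|=571.8179
5. ⊥bis P0·P4 via (3.695,30.6): [(0, 44.9619) (0, 34.9992) (13, 19.5217) (13, 43.0101)]  |A|=217.4321
6. canonical 4-gon: [(0, 44.9619) (0, 34.9992) (13, 19.5217) (13, 43.0101)]
7. shoelace: 217.4321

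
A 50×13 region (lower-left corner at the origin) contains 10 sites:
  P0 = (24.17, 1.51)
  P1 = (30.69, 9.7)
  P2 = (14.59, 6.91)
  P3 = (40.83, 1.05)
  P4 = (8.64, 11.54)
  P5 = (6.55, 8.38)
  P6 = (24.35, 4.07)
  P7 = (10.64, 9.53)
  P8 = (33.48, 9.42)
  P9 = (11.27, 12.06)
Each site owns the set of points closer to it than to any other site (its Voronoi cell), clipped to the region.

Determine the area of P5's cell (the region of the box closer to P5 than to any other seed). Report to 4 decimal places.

1. box [0,50]×[0,13]: [(0, 0) (50, 0) (50, 13) (0, 13)]
2. ⊥bis P5·P0 via (15.36,4.945): [(0, 0) (13.432, 0) (18.5006, 13) (0, 13)]  |A|=207.5618
3. ⊥bis P5·P1 via (18.62,9.04): [(0, 0) (13.432, 0) (18.4154, 12.7814) (18.4035, 13) (0, 13)]  |A|=207.5512
4. ⊥bis P5·P2 via (10.57,7.645): [(0, 0) (9.1722, 0) (11.5491, 13) (0, 13)]  |A|=134.6885
5. ⊥bis P5·P3 via (23.69,4.715): [(0, 0) (9.1722, 0) (11.5491, 13) (0, 13)]  |A|=134.6885
6. ⊥bis P5·P4 via (7.595,9.96): [(0, 0) (9.1722, 0) (10.6267, 7.9549) (2.9986, 13) (0, 13)]  |A|=113.1195
7. ⊥bis P5·P6 via (15.45,6.225): [(0, 0) (9.1722, 0) (10.6267, 7.9549) (2.9986, 13) (0, 13)]  |A|=113.1195
8. ⊥bis P5·P7 via (8.595,8.955): [(0, 0) (9.1722, 0) (9.9369, 4.1824) (8.4763, 9.3771) (2.9986, 13) (0, 13)]  |A|=108.573
9. ⊥bis P5·P8 via (20.015,8.9): [(0, 0) (9.1722, 0) (9.9369, 4.1824) (8.4763, 9.3771) (2.9986, 13) (0, 13)]  |A|=108.573
10. ⊥bis P5·P9 via (8.91,10.22): [(0, 0) (9.1722, 0) (9.9369, 4.1824) (8.4763, 9.3771) (2.9986, 13) (0, 13)]  |A|=108.573
11. canonical 6-gon: [(0, 0) (9.1722, 0) (9.9369, 4.1824) (8.4763, 9.3771) (2.9986, 13) (0, 13)]
12. shoelace: 108.573

Area of P5's cell: 108.5730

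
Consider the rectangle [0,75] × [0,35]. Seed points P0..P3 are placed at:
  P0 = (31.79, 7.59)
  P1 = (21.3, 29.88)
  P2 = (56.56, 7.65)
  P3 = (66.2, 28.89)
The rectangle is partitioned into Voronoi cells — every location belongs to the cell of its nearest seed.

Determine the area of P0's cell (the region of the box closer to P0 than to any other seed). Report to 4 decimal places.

Area of P0's cell: 734.3660

1. box [0,75]×[0,35]: [(0, 0) (75, 0) (75, 35) (0, 35)]
2. ⊥bis P0·P1 via (26.545,18.735): [(0, 6.2425) (0, 0) (75, 0) (75, 35) (61.1062, 35)]  |A|=1746.3705
3. ⊥bis P0·P2 via (44.175,7.62): [(44.128, 27.0098) (0, 6.2425) (0, 0) (44.1935, 0)]  |A|=734.5643
4. ⊥bis P0·P3 via (48.995,18.24): [(44.1302, 26.099) (43.6931, 26.8052) (0, 6.2425) (0, 0) (44.1935, 0)]  |A|=734.366
5. canonical 5-gon: [(44.1302, 26.099) (43.6931, 26.8052) (0, 6.2425) (0, 0) (44.1935, 0)]
6. shoelace: 734.366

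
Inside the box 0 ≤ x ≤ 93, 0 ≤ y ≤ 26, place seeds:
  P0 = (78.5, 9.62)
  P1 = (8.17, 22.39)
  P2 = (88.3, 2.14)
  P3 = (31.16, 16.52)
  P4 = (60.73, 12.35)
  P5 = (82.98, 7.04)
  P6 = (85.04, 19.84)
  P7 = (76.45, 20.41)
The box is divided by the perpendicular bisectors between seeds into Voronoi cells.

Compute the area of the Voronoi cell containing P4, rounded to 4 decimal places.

1. box [0,93]×[0,26]: [(0, 0) (93, 0) (93, 26) (0, 26)]
2. ⊥bis P4·P0 via (69.615,10.985): [(0, 0) (67.9274, 0) (71.9218, 26) (0, 26)]  |A|=1818.0387
3. ⊥bis P4·P1 via (34.45,17.37): [(31.132, 0) (67.9274, 0) (71.9218, 26) (36.0985, 26)]  |A|=944.0423
4. ⊥bis P4·P2 via (74.515,7.245): [(31.132, 0) (67.9274, 0) (71.9218, 26) (36.0985, 26)]  |A|=944.0423
5. ⊥bis P4·P3 via (45.945,14.435): [(43.9094, 0) (67.9274, 0) (71.9218, 26) (47.5759, 26)]  |A|=628.7302
6. ⊥bis P4·P5 via (71.855,9.695): [(43.9094, 0) (67.9274, 0) (71.9218, 26) (47.5759, 26)]  |A|=628.7302
7. ⊥bis P4·P6 via (72.885,16.095): [(43.9094, 0) (67.9274, 0) (71.2269, 21.4768) (69.8332, 26) (47.5759, 26)]  |A|=624.0068
8. ⊥bis P4·P7 via (68.59,16.38): [(43.9094, 0) (67.9274, 0) (70.0164, 13.5979) (63.6576, 26) (47.5759, 26)]  |A|=577.484
9. canonical 5-gon: [(43.9094, 0) (67.9274, 0) (70.0164, 13.5979) (63.6576, 26) (47.5759, 26)]
10. shoelace: 577.484

Area of P4's cell: 577.4840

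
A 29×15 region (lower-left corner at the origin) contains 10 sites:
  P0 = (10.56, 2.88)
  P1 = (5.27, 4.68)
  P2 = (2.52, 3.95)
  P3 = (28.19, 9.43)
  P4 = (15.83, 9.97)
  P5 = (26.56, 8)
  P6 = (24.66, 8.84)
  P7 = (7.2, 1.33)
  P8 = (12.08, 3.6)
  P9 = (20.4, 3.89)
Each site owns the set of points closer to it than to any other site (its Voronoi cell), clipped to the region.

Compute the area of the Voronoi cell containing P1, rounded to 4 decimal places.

Area of P1's cell: 69.4915

1. box [0,29]×[0,15]: [(0, 0) (29, 0) (29, 15) (0, 15)]
2. ⊥bis P1·P0 via (7.915,3.78): [(0, 0) (6.6288, 0) (11.7328, 15) (0, 15)]  |A|=137.7118
3. ⊥bis P1·P2 via (3.895,4.315): [(5.0404, 0) (6.6288, 0) (11.7328, 15) (1.0586, 15)]  |A|=91.9689
4. ⊥bis P1·P3 via (16.73,7.055): [(5.0404, 0) (6.6288, 0) (11.7328, 15) (1.0586, 15)]  |A|=91.9689
5. ⊥bis P1·P4 via (10.55,7.325): [(5.0404, 0) (6.6288, 0) (9.6992, 9.0235) (6.7052, 15) (1.0586, 15)]  |A|=76.9452
6. ⊥bis P1·P5 via (15.915,6.34): [(5.0404, 0) (6.6288, 0) (9.6992, 9.0235) (6.7052, 15) (1.0586, 15)]  |A|=76.9452
7. ⊥bis P1·P6 via (14.965,6.76): [(5.0404, 0) (6.6288, 0) (9.6992, 9.0235) (6.7052, 15) (1.0586, 15)]  |A|=76.9452
8. ⊥bis P1·P7 via (6.235,3.005): [(4.507, 2.0095) (7.9966, 4.0199) (9.6992, 9.0235) (6.7052, 15) (1.0586, 15)]  |A|=69.7103
9. ⊥bis P1·P8 via (8.675,4.14): [(4.507, 2.0095) (7.9966, 4.0199) (9.2315, 7.6491) (9.5095, 9.402) (6.7052, 15) (1.0586, 15)]  |A|=69.4915
10. ⊥bis P1·P9 via (12.835,4.285): [(4.507, 2.0095) (7.9966, 4.0199) (9.2315, 7.6491) (9.5095, 9.402) (6.7052, 15) (1.0586, 15)]  |A|=69.4915
11. canonical 6-gon: [(4.507, 2.0095) (7.9966, 4.0199) (9.2315, 7.6491) (9.5095, 9.402) (6.7052, 15) (1.0586, 15)]
12. shoelace: 69.4915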